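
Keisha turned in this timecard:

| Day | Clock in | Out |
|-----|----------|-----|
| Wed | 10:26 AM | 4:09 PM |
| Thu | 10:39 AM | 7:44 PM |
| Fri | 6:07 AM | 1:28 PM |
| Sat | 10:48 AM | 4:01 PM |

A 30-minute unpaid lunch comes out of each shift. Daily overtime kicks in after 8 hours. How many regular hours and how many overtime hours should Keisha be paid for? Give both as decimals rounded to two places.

Wed: 10:26 AM–4:09 PM = 5 h 43 min; less 30 min break → 5 h 13 min
Thu: 10:39 AM–7:44 PM = 9 h 5 min; less 30 min break → 8 h 35 min
Fri: 6:07 AM–1:28 PM = 7 h 21 min; less 30 min break → 6 h 51 min
Sat: 10:48 AM–4:01 PM = 5 h 13 min; less 30 min break → 4 h 43 min
Wed reg 5 h 13 min / OT 0 h 0 min; Thu reg 8 h 0 min / OT 0 h 35 min; Fri reg 6 h 51 min / OT 0 h 0 min; Sat reg 4 h 43 min / OT 0 h 0 min.
Totals: regular 24 h 47 min, overtime 0 h 35 min.

Regular 24.78 hours, overtime 0.58 hours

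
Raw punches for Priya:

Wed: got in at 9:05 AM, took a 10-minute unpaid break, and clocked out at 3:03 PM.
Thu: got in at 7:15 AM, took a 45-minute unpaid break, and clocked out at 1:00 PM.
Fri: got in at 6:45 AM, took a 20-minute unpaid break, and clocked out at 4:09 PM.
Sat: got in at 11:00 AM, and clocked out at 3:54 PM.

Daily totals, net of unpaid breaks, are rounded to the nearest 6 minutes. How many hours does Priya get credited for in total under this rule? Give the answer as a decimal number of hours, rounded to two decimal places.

Wed: 9:05 AM–3:03 PM = 5 h 58 min − 10 min = 5 h 48 min → rounds to 5 h 48 min
Thu: 7:15 AM–1:00 PM = 5 h 45 min − 45 min = 5 h 0 min → rounds to 5 h 0 min
Fri: 6:45 AM–4:09 PM = 9 h 24 min − 20 min = 9 h 4 min → rounds to 9 h 6 min
Sat: 11:00 AM–3:54 PM = 4 h 54 min → rounds to 4 h 54 min
Total credited: 24 h 48 min.

24.80 hours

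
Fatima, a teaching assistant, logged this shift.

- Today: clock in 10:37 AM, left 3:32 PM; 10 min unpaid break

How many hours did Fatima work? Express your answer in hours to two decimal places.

4.75 hours

Today: 10:37 AM–3:32 PM = 4 h 55 min; less 10 min break → 4 h 45 min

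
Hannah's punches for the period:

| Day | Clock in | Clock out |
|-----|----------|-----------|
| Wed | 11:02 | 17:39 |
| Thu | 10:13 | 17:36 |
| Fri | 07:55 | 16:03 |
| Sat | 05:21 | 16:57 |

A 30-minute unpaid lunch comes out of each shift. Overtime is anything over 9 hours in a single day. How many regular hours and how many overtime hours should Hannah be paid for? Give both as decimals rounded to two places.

Wed: 11:02–17:39 = 6 h 37 min; less 30 min break → 6 h 7 min
Thu: 10:13–17:36 = 7 h 23 min; less 30 min break → 6 h 53 min
Fri: 07:55–16:03 = 8 h 8 min; less 30 min break → 7 h 38 min
Sat: 05:21–16:57 = 11 h 36 min; less 30 min break → 11 h 6 min
Wed reg 6 h 7 min / OT 0 h 0 min; Thu reg 6 h 53 min / OT 0 h 0 min; Fri reg 7 h 38 min / OT 0 h 0 min; Sat reg 9 h 0 min / OT 2 h 6 min.
Totals: regular 29 h 38 min, overtime 2 h 6 min.

Regular 29.63 hours, overtime 2.10 hours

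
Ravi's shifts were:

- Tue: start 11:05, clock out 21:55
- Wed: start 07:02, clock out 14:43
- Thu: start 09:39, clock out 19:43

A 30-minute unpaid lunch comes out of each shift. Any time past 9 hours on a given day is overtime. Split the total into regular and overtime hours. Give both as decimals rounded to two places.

Tue: 11:05–21:55 = 10 h 50 min; less 30 min break → 10 h 20 min
Wed: 07:02–14:43 = 7 h 41 min; less 30 min break → 7 h 11 min
Thu: 09:39–19:43 = 10 h 4 min; less 30 min break → 9 h 34 min
Tue reg 9 h 0 min / OT 1 h 20 min; Wed reg 7 h 11 min / OT 0 h 0 min; Thu reg 9 h 0 min / OT 0 h 34 min.
Totals: regular 25 h 11 min, overtime 1 h 54 min.

Regular 25.18 hours, overtime 1.90 hours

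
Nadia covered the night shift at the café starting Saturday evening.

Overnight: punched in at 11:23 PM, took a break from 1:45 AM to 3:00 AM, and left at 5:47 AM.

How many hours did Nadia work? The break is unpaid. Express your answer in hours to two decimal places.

5.15 hours

Overnight: 11:23 PM → midnight = 0 h 37 min; midnight → 5:47 AM = 5 h 47 min; span 6 h 24 min; less 75 min break → 5 h 9 min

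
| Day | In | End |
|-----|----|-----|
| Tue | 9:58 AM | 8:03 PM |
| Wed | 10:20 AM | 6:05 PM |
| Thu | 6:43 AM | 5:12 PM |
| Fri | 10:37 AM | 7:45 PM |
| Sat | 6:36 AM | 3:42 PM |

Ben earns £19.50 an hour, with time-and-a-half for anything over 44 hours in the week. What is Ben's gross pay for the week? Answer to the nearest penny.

Tue: 9:58 AM–8:03 PM = 10 h 5 min
Wed: 10:20 AM–6:05 PM = 7 h 45 min
Thu: 6:43 AM–5:12 PM = 10 h 29 min
Fri: 10:37 AM–7:45 PM = 9 h 8 min
Sat: 6:36 AM–3:42 PM = 9 h 6 min
Total worked: 46 h 33 min = 2793 min.
Regular 44 h 0 min = 2640 min at £19.50/h; overtime 2 h 33 min = 153 min at £29.25/h.
Pay = (2640 × £19.50 + 153 × £29.25) ÷ 60 = £932.59.

£932.59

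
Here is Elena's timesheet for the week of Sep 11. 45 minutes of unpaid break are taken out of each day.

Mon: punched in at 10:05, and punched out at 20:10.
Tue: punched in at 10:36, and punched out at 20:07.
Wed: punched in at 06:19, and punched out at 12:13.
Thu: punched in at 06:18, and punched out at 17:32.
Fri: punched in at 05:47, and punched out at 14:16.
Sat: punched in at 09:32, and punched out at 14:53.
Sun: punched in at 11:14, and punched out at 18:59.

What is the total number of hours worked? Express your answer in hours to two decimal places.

Mon: 10:05–20:10 = 10 h 5 min; less 45 min break → 9 h 20 min
Tue: 10:36–20:07 = 9 h 31 min; less 45 min break → 8 h 46 min
Wed: 06:19–12:13 = 5 h 54 min; less 45 min break → 5 h 9 min
Thu: 06:18–17:32 = 11 h 14 min; less 45 min break → 10 h 29 min
Fri: 05:47–14:16 = 8 h 29 min; less 45 min break → 7 h 44 min
Sat: 09:32–14:53 = 5 h 21 min; less 45 min break → 4 h 36 min
Sun: 11:14–18:59 = 7 h 45 min; less 45 min break → 7 h 0 min
Total: 9 h 20 min + 8 h 46 min + 5 h 9 min + 10 h 29 min + 7 h 44 min + 4 h 36 min + 7 h 0 min = 53 h 4 min.

53.07 hours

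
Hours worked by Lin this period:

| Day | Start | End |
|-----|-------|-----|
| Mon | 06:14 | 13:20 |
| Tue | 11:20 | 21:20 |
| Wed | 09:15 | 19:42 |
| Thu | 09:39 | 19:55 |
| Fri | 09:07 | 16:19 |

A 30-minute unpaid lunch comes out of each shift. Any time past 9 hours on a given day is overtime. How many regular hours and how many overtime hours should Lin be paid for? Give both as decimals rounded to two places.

Mon: 06:14–13:20 = 7 h 6 min; less 30 min break → 6 h 36 min
Tue: 11:20–21:20 = 10 h 0 min; less 30 min break → 9 h 30 min
Wed: 09:15–19:42 = 10 h 27 min; less 30 min break → 9 h 57 min
Thu: 09:39–19:55 = 10 h 16 min; less 30 min break → 9 h 46 min
Fri: 09:07–16:19 = 7 h 12 min; less 30 min break → 6 h 42 min
Mon reg 6 h 36 min / OT 0 h 0 min; Tue reg 9 h 0 min / OT 0 h 30 min; Wed reg 9 h 0 min / OT 0 h 57 min; Thu reg 9 h 0 min / OT 0 h 46 min; Fri reg 6 h 42 min / OT 0 h 0 min.
Totals: regular 40 h 18 min, overtime 2 h 13 min.

Regular 40.30 hours, overtime 2.22 hours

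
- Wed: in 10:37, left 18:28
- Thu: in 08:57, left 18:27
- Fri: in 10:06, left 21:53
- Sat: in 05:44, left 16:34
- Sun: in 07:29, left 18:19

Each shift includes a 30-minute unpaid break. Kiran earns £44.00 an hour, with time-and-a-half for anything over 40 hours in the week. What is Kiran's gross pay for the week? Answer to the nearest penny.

£2307.80

Wed: 10:37–18:28 = 7 h 51 min; less 30 min break → 7 h 21 min
Thu: 08:57–18:27 = 9 h 30 min; less 30 min break → 9 h 0 min
Fri: 10:06–21:53 = 11 h 47 min; less 30 min break → 11 h 17 min
Sat: 05:44–16:34 = 10 h 50 min; less 30 min break → 10 h 20 min
Sun: 07:29–18:19 = 10 h 50 min; less 30 min break → 10 h 20 min
Total worked: 48 h 18 min = 2898 min.
Regular 40 h 0 min = 2400 min at £44.00/h; overtime 8 h 18 min = 498 min at £66.00/h.
Pay = (2400 × £44.00 + 498 × £66.00) ÷ 60 = £2307.80.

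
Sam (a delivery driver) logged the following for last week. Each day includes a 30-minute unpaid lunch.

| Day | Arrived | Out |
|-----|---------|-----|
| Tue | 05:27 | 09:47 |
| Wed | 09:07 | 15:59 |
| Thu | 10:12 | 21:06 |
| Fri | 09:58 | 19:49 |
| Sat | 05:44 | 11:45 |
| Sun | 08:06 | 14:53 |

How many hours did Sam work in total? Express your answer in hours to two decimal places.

Tue: 05:27–09:47 = 4 h 20 min; less 30 min break → 3 h 50 min
Wed: 09:07–15:59 = 6 h 52 min; less 30 min break → 6 h 22 min
Thu: 10:12–21:06 = 10 h 54 min; less 30 min break → 10 h 24 min
Fri: 09:58–19:49 = 9 h 51 min; less 30 min break → 9 h 21 min
Sat: 05:44–11:45 = 6 h 1 min; less 30 min break → 5 h 31 min
Sun: 08:06–14:53 = 6 h 47 min; less 30 min break → 6 h 17 min
Total: 3 h 50 min + 6 h 22 min + 10 h 24 min + 9 h 21 min + 5 h 31 min + 6 h 17 min = 41 h 45 min.

41.75 hours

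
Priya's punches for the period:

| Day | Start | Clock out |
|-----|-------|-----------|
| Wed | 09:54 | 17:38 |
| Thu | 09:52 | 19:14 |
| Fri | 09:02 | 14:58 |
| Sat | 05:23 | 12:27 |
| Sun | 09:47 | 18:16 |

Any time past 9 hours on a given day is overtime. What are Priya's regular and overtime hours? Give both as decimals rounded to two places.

Regular 38.22 hours, overtime 0.37 hours

Wed: 09:54–17:38 = 7 h 44 min
Thu: 09:52–19:14 = 9 h 22 min
Fri: 09:02–14:58 = 5 h 56 min
Sat: 05:23–12:27 = 7 h 4 min
Sun: 09:47–18:16 = 8 h 29 min
Wed reg 7 h 44 min / OT 0 h 0 min; Thu reg 9 h 0 min / OT 0 h 22 min; Fri reg 5 h 56 min / OT 0 h 0 min; Sat reg 7 h 4 min / OT 0 h 0 min; Sun reg 8 h 29 min / OT 0 h 0 min.
Totals: regular 38 h 13 min, overtime 0 h 22 min.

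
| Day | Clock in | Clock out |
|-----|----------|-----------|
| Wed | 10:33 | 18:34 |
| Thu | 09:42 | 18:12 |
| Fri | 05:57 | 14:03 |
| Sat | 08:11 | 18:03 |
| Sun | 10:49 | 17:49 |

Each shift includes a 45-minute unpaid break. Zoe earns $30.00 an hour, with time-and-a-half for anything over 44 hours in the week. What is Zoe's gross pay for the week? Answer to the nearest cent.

$1132.00

Wed: 10:33–18:34 = 8 h 1 min; less 45 min break → 7 h 16 min
Thu: 09:42–18:12 = 8 h 30 min; less 45 min break → 7 h 45 min
Fri: 05:57–14:03 = 8 h 6 min; less 45 min break → 7 h 21 min
Sat: 08:11–18:03 = 9 h 52 min; less 45 min break → 9 h 7 min
Sun: 10:49–17:49 = 7 h 0 min; less 45 min break → 6 h 15 min
Total worked: 37 h 44 min = 2264 min.
Regular 37 h 44 min = 2264 min at $30.00/h; overtime 0 h 0 min = 0 min at $45.00/h.
Pay = (2264 × $30.00 + 0 × $45.00) ÷ 60 = $1132.00.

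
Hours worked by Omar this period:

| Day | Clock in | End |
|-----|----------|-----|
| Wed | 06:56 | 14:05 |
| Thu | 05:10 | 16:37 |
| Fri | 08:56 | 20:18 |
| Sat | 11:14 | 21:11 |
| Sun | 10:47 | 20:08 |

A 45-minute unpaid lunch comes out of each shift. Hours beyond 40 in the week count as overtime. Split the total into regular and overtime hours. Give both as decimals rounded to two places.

Regular 40.00 hours, overtime 5.52 hours

Wed: 06:56–14:05 = 7 h 9 min; less 45 min break → 6 h 24 min
Thu: 05:10–16:37 = 11 h 27 min; less 45 min break → 10 h 42 min
Fri: 08:56–20:18 = 11 h 22 min; less 45 min break → 10 h 37 min
Sat: 11:14–21:11 = 9 h 57 min; less 45 min break → 9 h 12 min
Sun: 10:47–20:08 = 9 h 21 min; less 45 min break → 8 h 36 min
Total worked: 45 h 31 min = 45.52 h.
Threshold 40 h → overtime 5 h 31 min, regular 40 h 0 min.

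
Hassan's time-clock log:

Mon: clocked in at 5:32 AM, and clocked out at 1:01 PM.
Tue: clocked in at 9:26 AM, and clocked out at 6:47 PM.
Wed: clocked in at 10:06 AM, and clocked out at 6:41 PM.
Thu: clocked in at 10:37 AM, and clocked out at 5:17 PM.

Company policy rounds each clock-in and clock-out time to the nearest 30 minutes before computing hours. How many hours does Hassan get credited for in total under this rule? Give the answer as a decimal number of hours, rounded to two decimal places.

Mon: in 5:32 AM→5:30 AM, out 1:01 PM→1:00 PM; 7 h 30 min
Tue: in 9:26 AM→9:30 AM, out 6:47 PM→7:00 PM; 9 h 30 min
Wed: in 10:06 AM→10:00 AM, out 6:41 PM→6:30 PM; 8 h 30 min
Thu: in 10:37 AM→10:30 AM, out 5:17 PM→5:30 PM; 7 h 0 min
Total credited: 32 h 30 min.

32.50 hours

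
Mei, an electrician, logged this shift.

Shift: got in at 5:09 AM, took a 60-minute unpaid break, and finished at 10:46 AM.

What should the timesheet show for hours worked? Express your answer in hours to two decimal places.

Shift: 5:09 AM–10:46 AM = 5 h 37 min; less 60 min break → 4 h 37 min

4.62 hours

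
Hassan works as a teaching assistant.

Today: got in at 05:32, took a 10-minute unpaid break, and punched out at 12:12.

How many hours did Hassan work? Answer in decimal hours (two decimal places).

6.50 hours

Today: 05:32–12:12 = 6 h 40 min; less 10 min break → 6 h 30 min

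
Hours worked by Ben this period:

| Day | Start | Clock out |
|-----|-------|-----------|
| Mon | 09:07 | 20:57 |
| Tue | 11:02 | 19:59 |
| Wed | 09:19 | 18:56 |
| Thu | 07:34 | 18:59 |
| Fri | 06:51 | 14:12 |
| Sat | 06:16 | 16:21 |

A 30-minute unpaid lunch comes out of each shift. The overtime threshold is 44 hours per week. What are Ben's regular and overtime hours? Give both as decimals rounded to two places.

Regular 44.00 hours, overtime 12.25 hours

Mon: 09:07–20:57 = 11 h 50 min; less 30 min break → 11 h 20 min
Tue: 11:02–19:59 = 8 h 57 min; less 30 min break → 8 h 27 min
Wed: 09:19–18:56 = 9 h 37 min; less 30 min break → 9 h 7 min
Thu: 07:34–18:59 = 11 h 25 min; less 30 min break → 10 h 55 min
Fri: 06:51–14:12 = 7 h 21 min; less 30 min break → 6 h 51 min
Sat: 06:16–16:21 = 10 h 5 min; less 30 min break → 9 h 35 min
Total worked: 56 h 15 min = 56.25 h.
Threshold 44 h → overtime 12 h 15 min, regular 44 h 0 min.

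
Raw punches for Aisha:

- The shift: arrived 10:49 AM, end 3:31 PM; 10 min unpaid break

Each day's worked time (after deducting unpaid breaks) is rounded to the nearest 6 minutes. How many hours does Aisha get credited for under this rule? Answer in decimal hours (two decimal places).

The shift: 10:49 AM–3:31 PM = 4 h 42 min − 10 min = 4 h 32 min → rounds to 4 h 30 min

4.50 hours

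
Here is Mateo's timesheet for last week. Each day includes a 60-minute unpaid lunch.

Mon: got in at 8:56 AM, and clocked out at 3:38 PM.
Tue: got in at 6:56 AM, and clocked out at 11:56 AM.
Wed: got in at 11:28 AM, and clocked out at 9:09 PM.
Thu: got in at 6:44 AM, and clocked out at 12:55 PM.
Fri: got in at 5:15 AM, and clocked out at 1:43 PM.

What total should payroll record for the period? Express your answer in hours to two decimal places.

31.03 hours

Mon: 8:56 AM–3:38 PM = 6 h 42 min; less 60 min break → 5 h 42 min
Tue: 6:56 AM–11:56 AM = 5 h 0 min; less 60 min break → 4 h 0 min
Wed: 11:28 AM–9:09 PM = 9 h 41 min; less 60 min break → 8 h 41 min
Thu: 6:44 AM–12:55 PM = 6 h 11 min; less 60 min break → 5 h 11 min
Fri: 5:15 AM–1:43 PM = 8 h 28 min; less 60 min break → 7 h 28 min
Total: 5 h 42 min + 4 h 0 min + 8 h 41 min + 5 h 11 min + 7 h 28 min = 31 h 2 min.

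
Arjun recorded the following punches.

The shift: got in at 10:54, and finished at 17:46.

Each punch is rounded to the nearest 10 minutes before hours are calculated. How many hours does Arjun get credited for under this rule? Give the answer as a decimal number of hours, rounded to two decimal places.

7.00 hours

The shift: in 10:54→10:50, out 17:46→17:50; 7 h 0 min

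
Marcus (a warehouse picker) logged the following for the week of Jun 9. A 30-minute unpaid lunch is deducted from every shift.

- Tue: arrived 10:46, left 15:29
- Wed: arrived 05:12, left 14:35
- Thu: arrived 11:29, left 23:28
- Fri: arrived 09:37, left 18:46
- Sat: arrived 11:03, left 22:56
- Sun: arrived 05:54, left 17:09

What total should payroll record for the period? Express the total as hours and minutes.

Tue: 10:46–15:29 = 4 h 43 min; less 30 min break → 4 h 13 min
Wed: 05:12–14:35 = 9 h 23 min; less 30 min break → 8 h 53 min
Thu: 11:29–23:28 = 11 h 59 min; less 30 min break → 11 h 29 min
Fri: 09:37–18:46 = 9 h 9 min; less 30 min break → 8 h 39 min
Sat: 11:03–22:56 = 11 h 53 min; less 30 min break → 11 h 23 min
Sun: 05:54–17:09 = 11 h 15 min; less 30 min break → 10 h 45 min
Total: 4 h 13 min + 8 h 53 min + 11 h 29 min + 8 h 39 min + 11 h 23 min + 10 h 45 min = 55 h 22 min.

55 h 22 min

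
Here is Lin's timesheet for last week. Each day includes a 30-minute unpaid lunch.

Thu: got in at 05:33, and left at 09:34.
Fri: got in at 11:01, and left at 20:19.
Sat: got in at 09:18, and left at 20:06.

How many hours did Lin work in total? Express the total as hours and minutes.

Thu: 05:33–09:34 = 4 h 1 min; less 30 min break → 3 h 31 min
Fri: 11:01–20:19 = 9 h 18 min; less 30 min break → 8 h 48 min
Sat: 09:18–20:06 = 10 h 48 min; less 30 min break → 10 h 18 min
Total: 3 h 31 min + 8 h 48 min + 10 h 18 min = 22 h 37 min.

22 h 37 min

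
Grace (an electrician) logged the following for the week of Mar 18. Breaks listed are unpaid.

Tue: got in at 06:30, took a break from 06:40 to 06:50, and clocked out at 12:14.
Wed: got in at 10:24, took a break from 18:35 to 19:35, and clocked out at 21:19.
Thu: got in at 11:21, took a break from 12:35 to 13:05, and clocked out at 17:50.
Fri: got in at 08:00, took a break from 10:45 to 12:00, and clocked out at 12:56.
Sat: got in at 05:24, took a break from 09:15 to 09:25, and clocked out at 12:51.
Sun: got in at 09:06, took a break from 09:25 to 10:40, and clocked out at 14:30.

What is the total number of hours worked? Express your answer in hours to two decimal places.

36.58 hours

Tue: 06:30–12:14 = 5 h 44 min; less 10 min break → 5 h 34 min
Wed: 10:24–21:19 = 10 h 55 min; less 60 min break → 9 h 55 min
Thu: 11:21–17:50 = 6 h 29 min; less 30 min break → 5 h 59 min
Fri: 08:00–12:56 = 4 h 56 min; less 75 min break → 3 h 41 min
Sat: 05:24–12:51 = 7 h 27 min; less 10 min break → 7 h 17 min
Sun: 09:06–14:30 = 5 h 24 min; less 75 min break → 4 h 9 min
Total: 5 h 34 min + 9 h 55 min + 5 h 59 min + 3 h 41 min + 7 h 17 min + 4 h 9 min = 36 h 35 min.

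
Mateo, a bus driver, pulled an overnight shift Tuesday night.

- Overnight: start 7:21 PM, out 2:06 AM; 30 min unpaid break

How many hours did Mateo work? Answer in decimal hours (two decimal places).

Overnight: 7:21 PM → midnight = 4 h 39 min; midnight → 2:06 AM = 2 h 6 min; span 6 h 45 min; less 30 min break → 6 h 15 min

6.25 hours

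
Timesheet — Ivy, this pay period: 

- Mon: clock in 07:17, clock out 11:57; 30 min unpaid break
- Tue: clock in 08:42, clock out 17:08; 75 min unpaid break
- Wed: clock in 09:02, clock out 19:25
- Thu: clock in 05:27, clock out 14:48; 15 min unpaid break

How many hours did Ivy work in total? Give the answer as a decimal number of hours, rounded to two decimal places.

30.83 hours

Mon: 07:17–11:57 = 4 h 40 min; less 30 min break → 4 h 10 min
Tue: 08:42–17:08 = 8 h 26 min; less 75 min break → 7 h 11 min
Wed: 09:02–19:25 = 10 h 23 min
Thu: 05:27–14:48 = 9 h 21 min; less 15 min break → 9 h 6 min
Total: 4 h 10 min + 7 h 11 min + 10 h 23 min + 9 h 6 min = 30 h 50 min.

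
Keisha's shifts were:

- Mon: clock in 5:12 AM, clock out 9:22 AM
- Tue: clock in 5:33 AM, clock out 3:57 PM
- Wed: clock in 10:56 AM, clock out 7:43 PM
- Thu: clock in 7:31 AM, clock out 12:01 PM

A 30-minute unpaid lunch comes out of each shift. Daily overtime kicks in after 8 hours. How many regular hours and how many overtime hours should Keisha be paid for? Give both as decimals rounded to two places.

Regular 23.67 hours, overtime 2.18 hours

Mon: 5:12 AM–9:22 AM = 4 h 10 min; less 30 min break → 3 h 40 min
Tue: 5:33 AM–3:57 PM = 10 h 24 min; less 30 min break → 9 h 54 min
Wed: 10:56 AM–7:43 PM = 8 h 47 min; less 30 min break → 8 h 17 min
Thu: 7:31 AM–12:01 PM = 4 h 30 min; less 30 min break → 4 h 0 min
Mon reg 3 h 40 min / OT 0 h 0 min; Tue reg 8 h 0 min / OT 1 h 54 min; Wed reg 8 h 0 min / OT 0 h 17 min; Thu reg 4 h 0 min / OT 0 h 0 min.
Totals: regular 23 h 40 min, overtime 2 h 11 min.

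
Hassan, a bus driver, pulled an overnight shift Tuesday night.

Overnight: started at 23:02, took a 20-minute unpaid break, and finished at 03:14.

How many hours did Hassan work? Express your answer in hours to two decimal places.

Overnight: 23:02 → midnight = 0 h 58 min; midnight → 03:14 = 3 h 14 min; span 4 h 12 min; less 20 min break → 3 h 52 min

3.87 hours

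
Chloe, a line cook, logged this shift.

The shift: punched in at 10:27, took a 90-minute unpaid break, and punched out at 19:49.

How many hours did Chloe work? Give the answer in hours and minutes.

The shift: 10:27–19:49 = 9 h 22 min; less 90 min break → 7 h 52 min

7 h 52 min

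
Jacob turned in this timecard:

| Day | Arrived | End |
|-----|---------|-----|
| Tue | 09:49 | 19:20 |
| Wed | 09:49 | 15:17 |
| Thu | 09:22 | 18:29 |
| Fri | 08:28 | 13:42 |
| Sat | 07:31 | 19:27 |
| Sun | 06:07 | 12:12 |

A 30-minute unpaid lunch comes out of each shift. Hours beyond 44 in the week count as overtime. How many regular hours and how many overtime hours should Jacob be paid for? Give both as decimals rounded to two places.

Tue: 09:49–19:20 = 9 h 31 min; less 30 min break → 9 h 1 min
Wed: 09:49–15:17 = 5 h 28 min; less 30 min break → 4 h 58 min
Thu: 09:22–18:29 = 9 h 7 min; less 30 min break → 8 h 37 min
Fri: 08:28–13:42 = 5 h 14 min; less 30 min break → 4 h 44 min
Sat: 07:31–19:27 = 11 h 56 min; less 30 min break → 11 h 26 min
Sun: 06:07–12:12 = 6 h 5 min; less 30 min break → 5 h 35 min
Total worked: 44 h 21 min = 44.35 h.
Threshold 44 h → overtime 0 h 21 min, regular 44 h 0 min.

Regular 44.00 hours, overtime 0.35 hours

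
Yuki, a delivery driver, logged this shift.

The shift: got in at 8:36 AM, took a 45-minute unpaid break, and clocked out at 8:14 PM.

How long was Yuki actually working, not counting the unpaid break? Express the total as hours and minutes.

The shift: 8:36 AM–8:14 PM = 11 h 38 min; less 45 min break → 10 h 53 min

10 h 53 min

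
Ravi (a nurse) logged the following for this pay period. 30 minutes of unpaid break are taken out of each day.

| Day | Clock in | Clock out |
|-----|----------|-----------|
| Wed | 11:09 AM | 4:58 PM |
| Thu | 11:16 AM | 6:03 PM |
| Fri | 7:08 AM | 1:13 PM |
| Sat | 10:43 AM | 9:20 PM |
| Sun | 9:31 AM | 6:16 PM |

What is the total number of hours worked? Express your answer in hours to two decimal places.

35.55 hours

Wed: 11:09 AM–4:58 PM = 5 h 49 min; less 30 min break → 5 h 19 min
Thu: 11:16 AM–6:03 PM = 6 h 47 min; less 30 min break → 6 h 17 min
Fri: 7:08 AM–1:13 PM = 6 h 5 min; less 30 min break → 5 h 35 min
Sat: 10:43 AM–9:20 PM = 10 h 37 min; less 30 min break → 10 h 7 min
Sun: 9:31 AM–6:16 PM = 8 h 45 min; less 30 min break → 8 h 15 min
Total: 5 h 19 min + 6 h 17 min + 5 h 35 min + 10 h 7 min + 8 h 15 min = 35 h 33 min.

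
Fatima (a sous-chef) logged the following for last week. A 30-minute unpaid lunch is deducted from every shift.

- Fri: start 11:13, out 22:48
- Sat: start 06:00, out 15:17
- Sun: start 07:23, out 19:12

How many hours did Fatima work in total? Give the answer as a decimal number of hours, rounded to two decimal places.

Fri: 11:13–22:48 = 11 h 35 min; less 30 min break → 11 h 5 min
Sat: 06:00–15:17 = 9 h 17 min; less 30 min break → 8 h 47 min
Sun: 07:23–19:12 = 11 h 49 min; less 30 min break → 11 h 19 min
Total: 11 h 5 min + 8 h 47 min + 11 h 19 min = 31 h 11 min.

31.18 hours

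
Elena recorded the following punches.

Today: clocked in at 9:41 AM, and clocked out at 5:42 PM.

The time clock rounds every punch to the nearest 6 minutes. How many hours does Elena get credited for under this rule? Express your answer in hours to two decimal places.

Today: in 9:41 AM→9:42 AM, out 5:42 PM→5:42 PM; 8 h 0 min

8.00 hours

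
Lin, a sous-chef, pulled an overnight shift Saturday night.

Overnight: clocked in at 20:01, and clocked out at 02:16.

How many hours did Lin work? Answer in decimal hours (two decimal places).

6.25 hours

Overnight: 20:01 → midnight = 3 h 59 min; midnight → 02:16 = 2 h 16 min; span 6 h 15 min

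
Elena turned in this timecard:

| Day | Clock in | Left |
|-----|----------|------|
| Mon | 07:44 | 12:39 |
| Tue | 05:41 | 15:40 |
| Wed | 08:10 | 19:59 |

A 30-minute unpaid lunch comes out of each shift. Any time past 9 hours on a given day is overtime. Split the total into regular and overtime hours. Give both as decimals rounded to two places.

Mon: 07:44–12:39 = 4 h 55 min; less 30 min break → 4 h 25 min
Tue: 05:41–15:40 = 9 h 59 min; less 30 min break → 9 h 29 min
Wed: 08:10–19:59 = 11 h 49 min; less 30 min break → 11 h 19 min
Mon reg 4 h 25 min / OT 0 h 0 min; Tue reg 9 h 0 min / OT 0 h 29 min; Wed reg 9 h 0 min / OT 2 h 19 min.
Totals: regular 22 h 25 min, overtime 2 h 48 min.

Regular 22.42 hours, overtime 2.80 hours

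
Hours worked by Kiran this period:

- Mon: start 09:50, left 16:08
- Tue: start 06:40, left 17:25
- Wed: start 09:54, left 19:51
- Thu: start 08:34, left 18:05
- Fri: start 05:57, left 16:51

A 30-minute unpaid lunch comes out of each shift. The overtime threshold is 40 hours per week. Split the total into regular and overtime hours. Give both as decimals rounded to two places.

Regular 40.00 hours, overtime 4.92 hours

Mon: 09:50–16:08 = 6 h 18 min; less 30 min break → 5 h 48 min
Tue: 06:40–17:25 = 10 h 45 min; less 30 min break → 10 h 15 min
Wed: 09:54–19:51 = 9 h 57 min; less 30 min break → 9 h 27 min
Thu: 08:34–18:05 = 9 h 31 min; less 30 min break → 9 h 1 min
Fri: 05:57–16:51 = 10 h 54 min; less 30 min break → 10 h 24 min
Total worked: 44 h 55 min = 44.92 h.
Threshold 40 h → overtime 4 h 55 min, regular 40 h 0 min.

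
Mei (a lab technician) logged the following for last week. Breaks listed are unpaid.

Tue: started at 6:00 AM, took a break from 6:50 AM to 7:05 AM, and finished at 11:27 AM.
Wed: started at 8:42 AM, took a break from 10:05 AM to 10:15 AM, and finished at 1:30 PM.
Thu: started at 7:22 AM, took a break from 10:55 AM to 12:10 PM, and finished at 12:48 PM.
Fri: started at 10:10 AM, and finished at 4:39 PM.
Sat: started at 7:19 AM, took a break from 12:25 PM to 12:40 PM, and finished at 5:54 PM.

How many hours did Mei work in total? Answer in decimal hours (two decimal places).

30.83 hours

Tue: 6:00 AM–11:27 AM = 5 h 27 min; less 15 min break → 5 h 12 min
Wed: 8:42 AM–1:30 PM = 4 h 48 min; less 10 min break → 4 h 38 min
Thu: 7:22 AM–12:48 PM = 5 h 26 min; less 75 min break → 4 h 11 min
Fri: 10:10 AM–4:39 PM = 6 h 29 min
Sat: 7:19 AM–5:54 PM = 10 h 35 min; less 15 min break → 10 h 20 min
Total: 5 h 12 min + 4 h 38 min + 4 h 11 min + 6 h 29 min + 10 h 20 min = 30 h 50 min.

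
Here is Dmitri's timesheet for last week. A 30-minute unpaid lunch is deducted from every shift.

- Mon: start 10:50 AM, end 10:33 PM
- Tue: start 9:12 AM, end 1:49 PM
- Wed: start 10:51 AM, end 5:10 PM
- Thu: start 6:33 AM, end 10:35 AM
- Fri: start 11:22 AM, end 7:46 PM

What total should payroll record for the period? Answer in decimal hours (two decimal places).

32.58 hours

Mon: 10:50 AM–10:33 PM = 11 h 43 min; less 30 min break → 11 h 13 min
Tue: 9:12 AM–1:49 PM = 4 h 37 min; less 30 min break → 4 h 7 min
Wed: 10:51 AM–5:10 PM = 6 h 19 min; less 30 min break → 5 h 49 min
Thu: 6:33 AM–10:35 AM = 4 h 2 min; less 30 min break → 3 h 32 min
Fri: 11:22 AM–7:46 PM = 8 h 24 min; less 30 min break → 7 h 54 min
Total: 11 h 13 min + 4 h 7 min + 5 h 49 min + 3 h 32 min + 7 h 54 min = 32 h 35 min.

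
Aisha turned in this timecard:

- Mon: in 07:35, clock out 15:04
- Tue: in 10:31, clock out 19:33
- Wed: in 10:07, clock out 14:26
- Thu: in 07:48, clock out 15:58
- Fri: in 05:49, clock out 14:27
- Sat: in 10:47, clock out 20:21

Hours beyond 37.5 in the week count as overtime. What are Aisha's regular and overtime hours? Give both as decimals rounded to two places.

Regular 37.50 hours, overtime 9.70 hours

Mon: 07:35–15:04 = 7 h 29 min
Tue: 10:31–19:33 = 9 h 2 min
Wed: 10:07–14:26 = 4 h 19 min
Thu: 07:48–15:58 = 8 h 10 min
Fri: 05:49–14:27 = 8 h 38 min
Sat: 10:47–20:21 = 9 h 34 min
Total worked: 47 h 12 min = 47.20 h.
Threshold 37.5 h → overtime 9 h 42 min, regular 37 h 30 min.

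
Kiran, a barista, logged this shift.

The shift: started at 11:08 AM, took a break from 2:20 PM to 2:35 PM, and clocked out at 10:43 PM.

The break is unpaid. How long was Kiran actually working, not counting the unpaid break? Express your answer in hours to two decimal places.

The shift: 11:08 AM–10:43 PM = 11 h 35 min; less 15 min break → 11 h 20 min

11.33 hours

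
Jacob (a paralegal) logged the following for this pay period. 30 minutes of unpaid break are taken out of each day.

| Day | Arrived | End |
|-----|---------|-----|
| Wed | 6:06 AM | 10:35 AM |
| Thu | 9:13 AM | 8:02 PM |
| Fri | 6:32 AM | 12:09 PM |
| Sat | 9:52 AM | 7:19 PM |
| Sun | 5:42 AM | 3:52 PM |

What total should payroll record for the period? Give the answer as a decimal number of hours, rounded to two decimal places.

Wed: 6:06 AM–10:35 AM = 4 h 29 min; less 30 min break → 3 h 59 min
Thu: 9:13 AM–8:02 PM = 10 h 49 min; less 30 min break → 10 h 19 min
Fri: 6:32 AM–12:09 PM = 5 h 37 min; less 30 min break → 5 h 7 min
Sat: 9:52 AM–7:19 PM = 9 h 27 min; less 30 min break → 8 h 57 min
Sun: 5:42 AM–3:52 PM = 10 h 10 min; less 30 min break → 9 h 40 min
Total: 3 h 59 min + 10 h 19 min + 5 h 7 min + 8 h 57 min + 9 h 40 min = 38 h 2 min.

38.03 hours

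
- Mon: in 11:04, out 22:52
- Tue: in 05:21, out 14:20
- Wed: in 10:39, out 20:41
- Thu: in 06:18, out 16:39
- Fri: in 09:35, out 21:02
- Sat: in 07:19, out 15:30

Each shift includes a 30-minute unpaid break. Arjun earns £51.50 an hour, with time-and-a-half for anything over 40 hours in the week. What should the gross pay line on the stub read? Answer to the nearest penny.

Mon: 11:04–22:52 = 11 h 48 min; less 30 min break → 11 h 18 min
Tue: 05:21–14:20 = 8 h 59 min; less 30 min break → 8 h 29 min
Wed: 10:39–20:41 = 10 h 2 min; less 30 min break → 9 h 32 min
Thu: 06:18–16:39 = 10 h 21 min; less 30 min break → 9 h 51 min
Fri: 09:35–21:02 = 11 h 27 min; less 30 min break → 10 h 57 min
Sat: 07:19–15:30 = 8 h 11 min; less 30 min break → 7 h 41 min
Total worked: 57 h 48 min = 3468 min.
Regular 40 h 0 min = 2400 min at £51.50/h; overtime 17 h 48 min = 1068 min at £77.25/h.
Pay = (2400 × £51.50 + 1068 × £77.25) ÷ 60 = £3435.05.

£3435.05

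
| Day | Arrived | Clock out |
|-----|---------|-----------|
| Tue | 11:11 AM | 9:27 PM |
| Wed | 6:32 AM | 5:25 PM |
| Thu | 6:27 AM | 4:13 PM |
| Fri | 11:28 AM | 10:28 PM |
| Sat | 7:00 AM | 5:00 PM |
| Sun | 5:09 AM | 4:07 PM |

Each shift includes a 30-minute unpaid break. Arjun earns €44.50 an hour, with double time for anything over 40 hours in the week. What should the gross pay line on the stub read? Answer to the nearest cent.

Tue: 11:11 AM–9:27 PM = 10 h 16 min; less 30 min break → 9 h 46 min
Wed: 6:32 AM–5:25 PM = 10 h 53 min; less 30 min break → 10 h 23 min
Thu: 6:27 AM–4:13 PM = 9 h 46 min; less 30 min break → 9 h 16 min
Fri: 11:28 AM–10:28 PM = 11 h 0 min; less 30 min break → 10 h 30 min
Sat: 7:00 AM–5:00 PM = 10 h 0 min; less 30 min break → 9 h 30 min
Sun: 5:09 AM–4:07 PM = 10 h 58 min; less 30 min break → 10 h 28 min
Total worked: 59 h 53 min = 3593 min.
Regular 40 h 0 min = 2400 min at €44.50/h; overtime 19 h 53 min = 1193 min at €89.00/h.
Pay = (2400 × €44.50 + 1193 × €89.00) ÷ 60 = €3549.62.

€3549.62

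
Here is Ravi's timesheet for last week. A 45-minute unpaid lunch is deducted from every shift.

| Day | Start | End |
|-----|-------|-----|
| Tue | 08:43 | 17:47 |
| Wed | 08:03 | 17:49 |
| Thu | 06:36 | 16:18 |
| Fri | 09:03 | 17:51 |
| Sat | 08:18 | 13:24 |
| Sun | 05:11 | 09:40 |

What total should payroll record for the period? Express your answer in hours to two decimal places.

42.42 hours

Tue: 08:43–17:47 = 9 h 4 min; less 45 min break → 8 h 19 min
Wed: 08:03–17:49 = 9 h 46 min; less 45 min break → 9 h 1 min
Thu: 06:36–16:18 = 9 h 42 min; less 45 min break → 8 h 57 min
Fri: 09:03–17:51 = 8 h 48 min; less 45 min break → 8 h 3 min
Sat: 08:18–13:24 = 5 h 6 min; less 45 min break → 4 h 21 min
Sun: 05:11–09:40 = 4 h 29 min; less 45 min break → 3 h 44 min
Total: 8 h 19 min + 9 h 1 min + 8 h 57 min + 8 h 3 min + 4 h 21 min + 3 h 44 min = 42 h 25 min.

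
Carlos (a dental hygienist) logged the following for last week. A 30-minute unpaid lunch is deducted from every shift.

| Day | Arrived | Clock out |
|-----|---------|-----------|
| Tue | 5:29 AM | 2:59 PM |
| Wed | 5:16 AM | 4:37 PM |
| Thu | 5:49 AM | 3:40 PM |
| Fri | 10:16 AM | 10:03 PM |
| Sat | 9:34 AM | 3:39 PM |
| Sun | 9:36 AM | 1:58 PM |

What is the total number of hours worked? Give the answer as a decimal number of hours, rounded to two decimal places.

49.93 hours

Tue: 5:29 AM–2:59 PM = 9 h 30 min; less 30 min break → 9 h 0 min
Wed: 5:16 AM–4:37 PM = 11 h 21 min; less 30 min break → 10 h 51 min
Thu: 5:49 AM–3:40 PM = 9 h 51 min; less 30 min break → 9 h 21 min
Fri: 10:16 AM–10:03 PM = 11 h 47 min; less 30 min break → 11 h 17 min
Sat: 9:34 AM–3:39 PM = 6 h 5 min; less 30 min break → 5 h 35 min
Sun: 9:36 AM–1:58 PM = 4 h 22 min; less 30 min break → 3 h 52 min
Total: 9 h 0 min + 10 h 51 min + 9 h 21 min + 11 h 17 min + 5 h 35 min + 3 h 52 min = 49 h 56 min.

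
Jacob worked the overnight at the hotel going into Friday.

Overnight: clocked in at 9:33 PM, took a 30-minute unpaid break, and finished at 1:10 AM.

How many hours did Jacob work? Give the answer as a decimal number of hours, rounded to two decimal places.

Overnight: 9:33 PM → midnight = 2 h 27 min; midnight → 1:10 AM = 1 h 10 min; span 3 h 37 min; less 30 min break → 3 h 7 min

3.12 hours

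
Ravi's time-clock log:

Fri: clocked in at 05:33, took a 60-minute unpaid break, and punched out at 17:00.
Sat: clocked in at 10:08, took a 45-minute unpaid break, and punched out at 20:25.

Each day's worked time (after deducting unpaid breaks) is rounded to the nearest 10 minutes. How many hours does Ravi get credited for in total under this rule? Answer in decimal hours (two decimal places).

Fri: 05:33–17:00 = 11 h 27 min − 60 min = 10 h 27 min → rounds to 10 h 30 min
Sat: 10:08–20:25 = 10 h 17 min − 45 min = 9 h 32 min → rounds to 9 h 30 min
Total credited: 20 h 0 min.

20.00 hours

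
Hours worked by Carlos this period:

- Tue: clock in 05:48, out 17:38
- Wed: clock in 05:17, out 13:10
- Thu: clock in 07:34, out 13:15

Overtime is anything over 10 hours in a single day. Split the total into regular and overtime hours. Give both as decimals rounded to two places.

Regular 23.57 hours, overtime 1.83 hours

Tue: 05:48–17:38 = 11 h 50 min
Wed: 05:17–13:10 = 7 h 53 min
Thu: 07:34–13:15 = 5 h 41 min
Tue reg 10 h 0 min / OT 1 h 50 min; Wed reg 7 h 53 min / OT 0 h 0 min; Thu reg 5 h 41 min / OT 0 h 0 min.
Totals: regular 23 h 34 min, overtime 1 h 50 min.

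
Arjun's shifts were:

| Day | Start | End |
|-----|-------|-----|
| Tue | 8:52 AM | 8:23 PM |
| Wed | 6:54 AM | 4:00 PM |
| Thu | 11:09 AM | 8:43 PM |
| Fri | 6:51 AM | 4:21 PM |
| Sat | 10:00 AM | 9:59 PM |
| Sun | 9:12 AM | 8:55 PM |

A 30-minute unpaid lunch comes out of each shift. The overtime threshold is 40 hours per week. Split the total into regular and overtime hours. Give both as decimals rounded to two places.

Tue: 8:52 AM–8:23 PM = 11 h 31 min; less 30 min break → 11 h 1 min
Wed: 6:54 AM–4:00 PM = 9 h 6 min; less 30 min break → 8 h 36 min
Thu: 11:09 AM–8:43 PM = 9 h 34 min; less 30 min break → 9 h 4 min
Fri: 6:51 AM–4:21 PM = 9 h 30 min; less 30 min break → 9 h 0 min
Sat: 10:00 AM–9:59 PM = 11 h 59 min; less 30 min break → 11 h 29 min
Sun: 9:12 AM–8:55 PM = 11 h 43 min; less 30 min break → 11 h 13 min
Total worked: 60 h 23 min = 60.38 h.
Threshold 40 h → overtime 20 h 23 min, regular 40 h 0 min.

Regular 40.00 hours, overtime 20.38 hours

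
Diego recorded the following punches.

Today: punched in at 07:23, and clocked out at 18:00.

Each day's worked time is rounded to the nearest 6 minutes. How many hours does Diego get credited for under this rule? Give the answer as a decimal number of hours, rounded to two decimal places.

10.60 hours

Today: 07:23–18:00 = 10 h 37 min → rounds to 10 h 36 min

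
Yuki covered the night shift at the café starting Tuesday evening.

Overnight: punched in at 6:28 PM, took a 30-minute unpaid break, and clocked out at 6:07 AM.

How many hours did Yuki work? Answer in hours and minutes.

Overnight: 6:28 PM → midnight = 5 h 32 min; midnight → 6:07 AM = 6 h 7 min; span 11 h 39 min; less 30 min break → 11 h 9 min

11 h 9 min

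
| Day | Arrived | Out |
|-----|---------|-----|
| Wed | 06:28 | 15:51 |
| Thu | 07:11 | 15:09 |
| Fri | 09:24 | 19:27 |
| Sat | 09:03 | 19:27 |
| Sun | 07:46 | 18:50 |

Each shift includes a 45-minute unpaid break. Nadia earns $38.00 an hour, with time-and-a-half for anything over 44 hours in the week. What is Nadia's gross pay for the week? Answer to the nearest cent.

$1735.65

Wed: 06:28–15:51 = 9 h 23 min; less 45 min break → 8 h 38 min
Thu: 07:11–15:09 = 7 h 58 min; less 45 min break → 7 h 13 min
Fri: 09:24–19:27 = 10 h 3 min; less 45 min break → 9 h 18 min
Sat: 09:03–19:27 = 10 h 24 min; less 45 min break → 9 h 39 min
Sun: 07:46–18:50 = 11 h 4 min; less 45 min break → 10 h 19 min
Total worked: 45 h 7 min = 2707 min.
Regular 44 h 0 min = 2640 min at $38.00/h; overtime 1 h 7 min = 67 min at $57.00/h.
Pay = (2640 × $38.00 + 67 × $57.00) ÷ 60 = $1735.65.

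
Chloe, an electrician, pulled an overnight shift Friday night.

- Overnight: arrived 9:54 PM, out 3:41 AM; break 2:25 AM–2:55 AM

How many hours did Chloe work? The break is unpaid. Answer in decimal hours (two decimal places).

5.28 hours

Overnight: 9:54 PM → midnight = 2 h 6 min; midnight → 3:41 AM = 3 h 41 min; span 5 h 47 min; less 30 min break → 5 h 17 min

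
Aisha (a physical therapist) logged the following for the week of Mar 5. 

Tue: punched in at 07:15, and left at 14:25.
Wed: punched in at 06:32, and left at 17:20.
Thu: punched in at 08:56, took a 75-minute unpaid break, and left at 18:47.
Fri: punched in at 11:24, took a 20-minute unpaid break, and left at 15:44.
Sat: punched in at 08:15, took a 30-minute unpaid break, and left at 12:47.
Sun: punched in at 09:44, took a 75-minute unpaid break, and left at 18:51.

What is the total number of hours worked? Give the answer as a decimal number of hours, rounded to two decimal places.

42.47 hours

Tue: 07:15–14:25 = 7 h 10 min
Wed: 06:32–17:20 = 10 h 48 min
Thu: 08:56–18:47 = 9 h 51 min; less 75 min break → 8 h 36 min
Fri: 11:24–15:44 = 4 h 20 min; less 20 min break → 4 h 0 min
Sat: 08:15–12:47 = 4 h 32 min; less 30 min break → 4 h 2 min
Sun: 09:44–18:51 = 9 h 7 min; less 75 min break → 7 h 52 min
Total: 7 h 10 min + 10 h 48 min + 8 h 36 min + 4 h 0 min + 4 h 2 min + 7 h 52 min = 42 h 28 min.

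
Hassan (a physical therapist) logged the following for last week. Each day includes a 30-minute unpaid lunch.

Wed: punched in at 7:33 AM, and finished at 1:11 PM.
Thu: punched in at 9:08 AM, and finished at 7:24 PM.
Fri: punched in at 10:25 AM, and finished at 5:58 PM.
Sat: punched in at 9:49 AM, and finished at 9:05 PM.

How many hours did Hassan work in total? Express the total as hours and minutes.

32 h 43 min

Wed: 7:33 AM–1:11 PM = 5 h 38 min; less 30 min break → 5 h 8 min
Thu: 9:08 AM–7:24 PM = 10 h 16 min; less 30 min break → 9 h 46 min
Fri: 10:25 AM–5:58 PM = 7 h 33 min; less 30 min break → 7 h 3 min
Sat: 9:49 AM–9:05 PM = 11 h 16 min; less 30 min break → 10 h 46 min
Total: 5 h 8 min + 9 h 46 min + 7 h 3 min + 10 h 46 min = 32 h 43 min.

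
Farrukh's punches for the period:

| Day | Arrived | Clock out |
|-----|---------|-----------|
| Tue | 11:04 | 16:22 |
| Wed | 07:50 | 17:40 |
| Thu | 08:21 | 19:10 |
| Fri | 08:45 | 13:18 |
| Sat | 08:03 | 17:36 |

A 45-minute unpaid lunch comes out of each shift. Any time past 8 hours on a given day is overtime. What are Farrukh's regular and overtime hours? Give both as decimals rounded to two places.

Regular 32.35 hours, overtime 3.95 hours

Tue: 11:04–16:22 = 5 h 18 min; less 45 min break → 4 h 33 min
Wed: 07:50–17:40 = 9 h 50 min; less 45 min break → 9 h 5 min
Thu: 08:21–19:10 = 10 h 49 min; less 45 min break → 10 h 4 min
Fri: 08:45–13:18 = 4 h 33 min; less 45 min break → 3 h 48 min
Sat: 08:03–17:36 = 9 h 33 min; less 45 min break → 8 h 48 min
Tue reg 4 h 33 min / OT 0 h 0 min; Wed reg 8 h 0 min / OT 1 h 5 min; Thu reg 8 h 0 min / OT 2 h 4 min; Fri reg 3 h 48 min / OT 0 h 0 min; Sat reg 8 h 0 min / OT 0 h 48 min.
Totals: regular 32 h 21 min, overtime 3 h 57 min.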